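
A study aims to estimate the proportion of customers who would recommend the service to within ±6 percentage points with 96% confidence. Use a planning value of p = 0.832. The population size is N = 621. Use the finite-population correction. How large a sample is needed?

n = 130

For a proportion with margin E = 0.06 at 96% confidence, z = 2.054.
n = p̂(1−p̂)(z/E)² = 0.832 × 0.168 × (2.054/0.06)² = 163.81 — call this n₀.
Finite-population correction with N = 621: n = n₀ / (1 + (n₀−1)/N) = 163.81 / 1.262 = 129.80
Round up: n = 130.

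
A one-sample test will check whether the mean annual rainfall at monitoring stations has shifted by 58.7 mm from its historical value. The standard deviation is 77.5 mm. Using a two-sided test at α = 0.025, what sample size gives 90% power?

22

For a one-sample z-test, n = ((z_{α/2} + z_β)·σ/δ)².
z_{α/2} = 2.241 (two-sided α = 0.025); z_β = 1.282 (power 90% → β = 0.1).
n = (3.523 × 77.5 / 58.7)² = 21.63
Round up: n = 22.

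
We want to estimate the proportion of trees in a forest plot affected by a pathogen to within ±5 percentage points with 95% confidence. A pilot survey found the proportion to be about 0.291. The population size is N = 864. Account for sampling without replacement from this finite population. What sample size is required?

233

For a proportion with margin E = 0.05 at 95% confidence, z = 1.960.
n = p̂(1−p̂)(z/E)² = 0.291 × 0.709 × (1.960/0.05)² = 317.04 — call this n₀.
Finite-population correction with N = 864: n = n₀ / (1 + (n₀−1)/N) = 317.04 / 1.366 = 232.09
Round up: n = 233.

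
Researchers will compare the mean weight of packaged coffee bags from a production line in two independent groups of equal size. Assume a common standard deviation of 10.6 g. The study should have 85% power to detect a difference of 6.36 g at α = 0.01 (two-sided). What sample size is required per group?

For two equal groups, n per group = 2·((z_{α/2} + z_β)·σ/δ)².
z_{α/2} = 2.576; z_β = 1.036 (power 85%).
n = 2 × (3.612 × 10.6 / 6.36)² = 2 × 36.24 = 72.48
Round up: n = 73 per group.

73 per group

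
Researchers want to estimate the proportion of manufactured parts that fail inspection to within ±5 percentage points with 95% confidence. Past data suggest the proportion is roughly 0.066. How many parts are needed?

95

For a proportion with margin E = 0.05 at 95% confidence, z = 1.960.
n = p̂(1−p̂)(z/E)² = 0.066 × 0.934 × (1.960/0.05)² = 94.72
Round up: n = 95.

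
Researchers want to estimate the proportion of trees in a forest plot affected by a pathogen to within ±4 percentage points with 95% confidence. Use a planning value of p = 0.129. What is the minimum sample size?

For a proportion with margin E = 0.04 at 95% confidence, z = 1.960.
n = p̂(1−p̂)(z/E)² = 0.129 × 0.871 × (1.960/0.04)² = 269.77
Round up: n = 270.

n = 270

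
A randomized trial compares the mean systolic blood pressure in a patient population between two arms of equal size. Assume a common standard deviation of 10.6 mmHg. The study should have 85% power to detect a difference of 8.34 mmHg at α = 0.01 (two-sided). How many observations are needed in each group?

43 per group

For two equal groups, n per group = 2·((z_{α/2} + z_β)·σ/δ)².
z_{α/2} = 2.576; z_β = 1.036 (power 85%).
n = 2 × (3.612 × 10.6 / 8.34)² = 2 × 21.08 = 42.16
Round up: n = 43 per group.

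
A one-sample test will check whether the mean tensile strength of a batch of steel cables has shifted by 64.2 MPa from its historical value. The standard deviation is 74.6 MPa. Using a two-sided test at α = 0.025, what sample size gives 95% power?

For a one-sample z-test, n = ((z_{α/2} + z_β)·σ/δ)².
z_{α/2} = 2.241 (two-sided α = 0.025); z_β = 1.645 (power 95% → β = 0.05).
n = (3.886 × 74.6 / 64.2)² = 20.39
Round up: n = 21.

21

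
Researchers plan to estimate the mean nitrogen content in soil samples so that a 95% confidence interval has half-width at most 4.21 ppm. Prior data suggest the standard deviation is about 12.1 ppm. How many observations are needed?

For a mean, the margin of error is E = z·σ/√n, so n = (zσ/E)².
At 95% confidence, z = 1.960.
n = (1.960 × 12.1 / 4.21)² = 31.73
Round up: n = 32.

n = 32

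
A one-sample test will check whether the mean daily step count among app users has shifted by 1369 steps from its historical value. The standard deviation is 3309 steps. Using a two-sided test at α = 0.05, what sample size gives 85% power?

For a one-sample z-test, n = ((z_{α/2} + z_β)·σ/δ)².
z_{α/2} = 1.960 (two-sided α = 0.05); z_β = 1.036 (power 85% → β = 0.15).
n = (2.996 × 3309 / 1369)² = 52.44
Round up: n = 53.

n = 53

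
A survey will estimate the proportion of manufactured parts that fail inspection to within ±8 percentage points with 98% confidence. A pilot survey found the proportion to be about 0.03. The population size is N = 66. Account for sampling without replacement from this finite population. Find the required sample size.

19

For a proportion with margin E = 0.08 at 98% confidence, z = 2.326.
n = p̂(1−p̂)(z/E)² = 0.03 × 0.97 × (2.326/0.08)² = 24.60 — call this n₀.
Finite-population correction with N = 66: n = n₀ / (1 + (n₀−1)/N) = 24.60 / 1.358 = 18.11
Round up: n = 19.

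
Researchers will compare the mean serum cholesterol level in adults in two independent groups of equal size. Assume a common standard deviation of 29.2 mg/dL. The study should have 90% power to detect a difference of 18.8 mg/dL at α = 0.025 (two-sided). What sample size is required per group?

60 per group

For two equal groups, n per group = 2·((z_{α/2} + z_β)·σ/δ)².
z_{α/2} = 2.241; z_β = 1.282 (power 90%).
n = 2 × (3.523 × 29.2 / 18.8)² = 2 × 29.94 = 59.88
Round up: n = 60 per group.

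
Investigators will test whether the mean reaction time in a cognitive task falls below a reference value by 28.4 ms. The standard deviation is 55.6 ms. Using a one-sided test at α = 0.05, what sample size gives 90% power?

33

For a one-sample z-test, n = ((z_α + z_β)·σ/δ)².
z_α = 1.645 (one-sided α = 0.05); z_β = 1.282 (power 90% → β = 0.1).
n = (2.927 × 55.6 / 28.4)² = 32.84
Round up: n = 33.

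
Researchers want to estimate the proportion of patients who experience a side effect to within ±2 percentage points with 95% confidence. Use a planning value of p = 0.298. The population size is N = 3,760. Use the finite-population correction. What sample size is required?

1310

For a proportion with margin E = 0.02 at 95% confidence, z = 1.960.
n = p̂(1−p̂)(z/E)² = 0.298 × 0.702 × (1.960/0.02)² = 2009.12 — call this n₀.
Finite-population correction with N = 3,760: n = n₀ / (1 + (n₀−1)/N) = 2009.12 / 1.534 = 1309.73
Round up: n = 1310.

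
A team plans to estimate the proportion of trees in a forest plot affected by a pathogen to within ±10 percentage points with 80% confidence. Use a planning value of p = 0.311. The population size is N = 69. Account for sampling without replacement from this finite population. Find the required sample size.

For a proportion with margin E = 0.1 at 80% confidence, z = 1.282.
n = p̂(1−p̂)(z/E)² = 0.311 × 0.689 × (1.282/0.1)² = 35.22 — call this n₀.
Finite-population correction with N = 69: n = n₀ / (1 + (n₀−1)/N) = 35.22 / 1.496 = 23.54
Round up: n = 24.

24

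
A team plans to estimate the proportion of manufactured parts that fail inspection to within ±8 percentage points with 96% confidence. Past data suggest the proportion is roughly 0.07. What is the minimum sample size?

43

For a proportion with margin E = 0.08 at 96% confidence, z = 2.054.
n = p̂(1−p̂)(z/E)² = 0.07 × 0.93 × (2.054/0.08)² = 42.91
Round up: n = 43.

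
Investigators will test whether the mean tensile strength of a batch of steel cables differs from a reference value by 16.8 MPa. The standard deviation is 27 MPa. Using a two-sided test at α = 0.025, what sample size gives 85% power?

For a one-sample z-test, n = ((z_{α/2} + z_β)·σ/δ)².
z_{α/2} = 2.241 (two-sided α = 0.025); z_β = 1.036 (power 85% → β = 0.15).
n = (3.277 × 27 / 16.8)² = 27.74
Round up: n = 28.

n = 28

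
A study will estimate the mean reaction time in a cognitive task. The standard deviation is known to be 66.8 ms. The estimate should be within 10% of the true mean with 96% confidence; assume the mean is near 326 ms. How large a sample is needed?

For a mean, the margin of error is E = z·σ/√n, so n = (zσ/E)².
At 96% confidence, z = 2.054.
E = 10% of 326 = 32.6 ms.
n = (2.054 × 66.8 / 32.6)² = 17.71
Round up: n = 18.

18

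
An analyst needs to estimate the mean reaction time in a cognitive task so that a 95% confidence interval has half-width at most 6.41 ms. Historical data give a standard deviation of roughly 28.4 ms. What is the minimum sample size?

For a mean, the margin of error is E = z·σ/√n, so n = (zσ/E)².
At 95% confidence, z = 1.960.
n = (1.960 × 28.4 / 6.41)² = 75.41
Round up: n = 76.

76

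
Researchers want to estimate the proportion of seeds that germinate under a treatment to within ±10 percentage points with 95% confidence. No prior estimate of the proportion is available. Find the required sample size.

For a proportion with margin E = 0.1 at 95% confidence, z = 1.960.
With no prior estimate, use p = 0.5, which maximizes p(1−p) at 0.25.
n = 0.25 × (z/E)² = 0.25 × (1.960/0.1)² = 96.04
Round up: n = 97.

97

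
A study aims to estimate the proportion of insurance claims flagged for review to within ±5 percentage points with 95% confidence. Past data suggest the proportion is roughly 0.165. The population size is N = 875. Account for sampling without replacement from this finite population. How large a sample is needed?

For a proportion with margin E = 0.05 at 95% confidence, z = 1.960.
n = p̂(1−p̂)(z/E)² = 0.165 × 0.835 × (1.960/0.05)² = 211.71 — call this n₀.
Finite-population correction with N = 875: n = n₀ / (1 + (n₀−1)/N) = 211.71 / 1.241 = 170.60
Round up: n = 171.

171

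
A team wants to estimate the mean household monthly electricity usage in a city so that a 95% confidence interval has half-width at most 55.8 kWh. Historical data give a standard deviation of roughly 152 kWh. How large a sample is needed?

n = 29

For a mean, the margin of error is E = z·σ/√n, so n = (zσ/E)².
At 95% confidence, z = 1.960.
n = (1.960 × 152 / 55.8)² = 28.51
Round up: n = 29.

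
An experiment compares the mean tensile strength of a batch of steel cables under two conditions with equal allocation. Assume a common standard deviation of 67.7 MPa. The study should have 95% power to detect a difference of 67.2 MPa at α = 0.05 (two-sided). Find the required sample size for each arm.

27 per group

For two equal groups, n per group = 2·((z_{α/2} + z_β)·σ/δ)².
z_{α/2} = 1.960; z_β = 1.645 (power 95%).
n = 2 × (3.605 × 67.7 / 67.2)² = 2 × 13.19 = 26.38
Round up: n = 27 per group.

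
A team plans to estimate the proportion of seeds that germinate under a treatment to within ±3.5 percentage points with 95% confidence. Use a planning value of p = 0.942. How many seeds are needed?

For a proportion with margin E = 0.035 at 95% confidence, z = 1.960.
n = p̂(1−p̂)(z/E)² = 0.942 × 0.058 × (1.960/0.035)² = 171.34
Round up: n = 172.

n = 172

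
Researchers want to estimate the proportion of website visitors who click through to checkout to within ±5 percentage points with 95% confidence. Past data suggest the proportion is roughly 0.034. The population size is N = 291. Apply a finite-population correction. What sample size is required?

n = 44

For a proportion with margin E = 0.05 at 95% confidence, z = 1.960.
n = p̂(1−p̂)(z/E)² = 0.034 × 0.966 × (1.960/0.05)² = 50.47 — call this n₀.
Finite-population correction with N = 291: n = n₀ / (1 + (n₀−1)/N) = 50.47 / 1.17 = 43.14
Round up: n = 44.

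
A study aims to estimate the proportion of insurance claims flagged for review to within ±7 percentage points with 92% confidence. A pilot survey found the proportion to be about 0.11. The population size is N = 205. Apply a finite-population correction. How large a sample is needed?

48

For a proportion with margin E = 0.07 at 92% confidence, z = 1.751.
n = p̂(1−p̂)(z/E)² = 0.11 × 0.89 × (1.751/0.07)² = 61.26 — call this n₀.
Finite-population correction with N = 205: n = n₀ / (1 + (n₀−1)/N) = 61.26 / 1.294 = 47.34
Round up: n = 48.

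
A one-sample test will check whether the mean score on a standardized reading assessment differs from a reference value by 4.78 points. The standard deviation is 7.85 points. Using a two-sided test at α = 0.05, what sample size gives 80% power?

22

For a one-sample z-test, n = ((z_{α/2} + z_β)·σ/δ)².
z_{α/2} = 1.960 (two-sided α = 0.05); z_β = 0.842 (power 80% → β = 0.2).
n = (2.802 × 7.85 / 4.78)² = 21.17
Round up: n = 22.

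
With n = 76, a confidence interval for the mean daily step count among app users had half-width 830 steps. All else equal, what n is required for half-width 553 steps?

Margin of error scales as 1/√n, so n₂ = n₁·(E₁/E₂)².
n₂ = 76 × (830/553)² = 76 × 2.253 = 171.23
Round up: n₂ = 172.

172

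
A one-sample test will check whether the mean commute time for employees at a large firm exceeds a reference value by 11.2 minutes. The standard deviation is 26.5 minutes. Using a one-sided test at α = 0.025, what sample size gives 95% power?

73

For a one-sample z-test, n = ((z_α + z_β)·σ/δ)².
z_α = 1.960 (one-sided α = 0.025); z_β = 1.645 (power 95% → β = 0.05).
n = (3.605 × 26.5 / 11.2)² = 72.76
Round up: n = 73.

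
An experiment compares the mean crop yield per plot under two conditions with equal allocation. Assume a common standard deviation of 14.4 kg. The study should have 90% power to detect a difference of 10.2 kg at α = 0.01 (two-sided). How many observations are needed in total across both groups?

For two equal groups, n per group = 2·((z_{α/2} + z_β)·σ/δ)².
z_{α/2} = 2.576; z_β = 1.282 (power 90%).
n = 2 × (3.858 × 14.4 / 10.2)² = 2 × 29.67 = 59.34
Round up: n = 60 per group.
Total across both groups: 2 × 60 = 120.

120 total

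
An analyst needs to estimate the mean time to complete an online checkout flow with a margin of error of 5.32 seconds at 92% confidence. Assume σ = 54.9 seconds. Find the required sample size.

For a mean, the margin of error is E = z·σ/√n, so n = (zσ/E)².
At 92% confidence, z = 1.751.
n = (1.751 × 54.9 / 5.32)² = 326.51
Round up: n = 327.

327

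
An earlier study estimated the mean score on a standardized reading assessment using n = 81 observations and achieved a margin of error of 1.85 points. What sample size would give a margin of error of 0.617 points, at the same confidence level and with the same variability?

729

Margin of error scales as 1/√n, so n₂ = n₁·(E₁/E₂)².
n₂ = 81 × (1.85/0.617)² = 81 × 8.99 = 728.19
Round up: n₂ = 729.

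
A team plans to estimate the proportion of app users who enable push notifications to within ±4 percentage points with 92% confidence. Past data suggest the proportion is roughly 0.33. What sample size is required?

424

For a proportion with margin E = 0.04 at 92% confidence, z = 1.751.
n = p̂(1−p̂)(z/E)² = 0.33 × 0.67 × (1.751/0.04)² = 423.68
Round up: n = 424.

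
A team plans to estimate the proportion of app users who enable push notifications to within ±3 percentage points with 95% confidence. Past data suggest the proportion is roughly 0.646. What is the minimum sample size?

For a proportion with margin E = 0.03 at 95% confidence, z = 1.960.
n = p̂(1−p̂)(z/E)² = 0.646 × 0.354 × (1.960/0.03)² = 976.12
Round up: n = 977.

n = 977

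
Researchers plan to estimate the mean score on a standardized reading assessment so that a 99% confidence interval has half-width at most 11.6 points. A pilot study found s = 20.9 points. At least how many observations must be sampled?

22

For a mean, the margin of error is E = z·σ/√n, so n = (zσ/E)².
At 99% confidence, z = 2.576.
n = (2.576 × 20.9 / 11.6)² = 21.54
Round up: n = 22.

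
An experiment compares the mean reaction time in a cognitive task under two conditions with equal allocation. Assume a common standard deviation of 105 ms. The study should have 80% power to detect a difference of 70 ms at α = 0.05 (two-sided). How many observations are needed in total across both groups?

72 total

For two equal groups, n per group = 2·((z_{α/2} + z_β)·σ/δ)².
z_{α/2} = 1.960; z_β = 0.842 (power 80%).
n = 2 × (2.802 × 105 / 70)² = 2 × 17.67 = 35.34
Round up: n = 36 per group.
Total across both groups: 2 × 36 = 72.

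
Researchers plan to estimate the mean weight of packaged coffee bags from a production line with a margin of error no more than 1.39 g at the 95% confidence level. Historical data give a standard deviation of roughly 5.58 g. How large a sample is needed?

For a mean, the margin of error is E = z·σ/√n, so n = (zσ/E)².
At 95% confidence, z = 1.960.
n = (1.960 × 5.58 / 1.39)² = 61.91
Round up: n = 62.

62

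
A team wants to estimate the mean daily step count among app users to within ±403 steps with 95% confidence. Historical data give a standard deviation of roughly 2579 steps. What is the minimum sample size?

For a mean, the margin of error is E = z·σ/√n, so n = (zσ/E)².
At 95% confidence, z = 1.960.
n = (1.960 × 2579 / 403)² = 157.33
Round up: n = 158.

158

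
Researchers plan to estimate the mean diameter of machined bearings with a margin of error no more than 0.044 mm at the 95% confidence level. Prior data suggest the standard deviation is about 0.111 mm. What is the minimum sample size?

25

For a mean, the margin of error is E = z·σ/√n, so n = (zσ/E)².
At 95% confidence, z = 1.960.
n = (1.960 × 0.111 / 0.044)² = 24.45
Round up: n = 25.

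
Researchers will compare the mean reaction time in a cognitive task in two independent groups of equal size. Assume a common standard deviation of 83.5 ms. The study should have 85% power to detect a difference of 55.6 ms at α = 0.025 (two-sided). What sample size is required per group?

49 per group

For two equal groups, n per group = 2·((z_{α/2} + z_β)·σ/δ)².
z_{α/2} = 2.241; z_β = 1.036 (power 85%).
n = 2 × (3.277 × 83.5 / 55.6)² = 2 × 24.22 = 48.44
Round up: n = 49 per group.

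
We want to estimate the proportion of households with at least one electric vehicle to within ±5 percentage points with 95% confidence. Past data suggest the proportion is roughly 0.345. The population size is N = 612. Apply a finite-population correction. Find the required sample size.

222

For a proportion with margin E = 0.05 at 95% confidence, z = 1.960.
n = p̂(1−p̂)(z/E)² = 0.345 × 0.655 × (1.960/0.05)² = 347.24 — call this n₀.
Finite-population correction with N = 612: n = n₀ / (1 + (n₀−1)/N) = 347.24 / 1.566 = 221.74
Round up: n = 222.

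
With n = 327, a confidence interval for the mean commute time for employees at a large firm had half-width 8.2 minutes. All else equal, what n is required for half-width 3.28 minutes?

2044

Margin of error scales as 1/√n, so n₂ = n₁·(E₁/E₂)².
n₂ = 327 × (8.2/3.28)² = 327 × 6.25 = 2043.75
Round up: n₂ = 2044.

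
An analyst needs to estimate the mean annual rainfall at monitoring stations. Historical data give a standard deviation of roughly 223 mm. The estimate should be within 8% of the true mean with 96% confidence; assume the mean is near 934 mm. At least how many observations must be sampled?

For a mean, the margin of error is E = z·σ/√n, so n = (zσ/E)².
At 96% confidence, z = 2.054.
E = 8% of 934 = 74.72 mm.
n = (2.054 × 223 / 74.72)² = 37.58
Round up: n = 38.

n = 38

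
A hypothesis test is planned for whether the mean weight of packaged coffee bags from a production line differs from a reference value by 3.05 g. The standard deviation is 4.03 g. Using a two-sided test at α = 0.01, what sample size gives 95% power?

For a one-sample z-test, n = ((z_{α/2} + z_β)·σ/δ)².
z_{α/2} = 2.576 (two-sided α = 0.01); z_β = 1.645 (power 95% → β = 0.05).
n = (4.221 × 4.03 / 3.05)² = 31.11
Round up: n = 32.

32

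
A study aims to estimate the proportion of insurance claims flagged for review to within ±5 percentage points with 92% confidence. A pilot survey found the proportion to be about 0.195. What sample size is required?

n = 193

For a proportion with margin E = 0.05 at 92% confidence, z = 1.751.
n = p̂(1−p̂)(z/E)² = 0.195 × 0.805 × (1.751/0.05)² = 192.51
Round up: n = 193.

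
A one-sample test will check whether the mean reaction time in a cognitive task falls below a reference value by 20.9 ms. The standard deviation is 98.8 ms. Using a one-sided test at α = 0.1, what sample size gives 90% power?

n = 147

For a one-sample z-test, n = ((z_α + z_β)·σ/δ)².
z_α = 1.282 (one-sided α = 0.1); z_β = 1.282 (power 90% → β = 0.1).
n = (2.564 × 98.8 / 20.9)² = 146.91
Round up: n = 147.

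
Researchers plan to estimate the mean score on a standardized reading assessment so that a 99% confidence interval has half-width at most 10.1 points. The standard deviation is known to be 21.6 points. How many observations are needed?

For a mean, the margin of error is E = z·σ/√n, so n = (zσ/E)².
At 99% confidence, z = 2.576.
n = (2.576 × 21.6 / 10.1)² = 30.35
Round up: n = 31.

n = 31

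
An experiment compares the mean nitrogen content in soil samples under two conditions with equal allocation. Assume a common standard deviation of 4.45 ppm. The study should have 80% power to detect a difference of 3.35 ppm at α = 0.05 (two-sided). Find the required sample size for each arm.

28 per group

For two equal groups, n per group = 2·((z_{α/2} + z_β)·σ/δ)².
z_{α/2} = 1.960; z_β = 0.842 (power 80%).
n = 2 × (2.802 × 4.45 / 3.35)² = 2 × 13.85 = 27.70
Round up: n = 28 per group.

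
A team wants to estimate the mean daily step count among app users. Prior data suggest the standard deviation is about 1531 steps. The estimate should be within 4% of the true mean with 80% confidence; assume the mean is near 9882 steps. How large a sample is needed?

n = 25

For a mean, the margin of error is E = z·σ/√n, so n = (zσ/E)².
At 80% confidence, z = 1.282.
E = 4% of 9882 = 395.3 steps.
n = (1.282 × 1531 / 395.3)² = 24.66
Round up: n = 25.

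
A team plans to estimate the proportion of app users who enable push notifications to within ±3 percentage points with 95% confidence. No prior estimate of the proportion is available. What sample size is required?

1068

For a proportion with margin E = 0.03 at 95% confidence, z = 1.960.
With no prior estimate, use p = 0.5, which maximizes p(1−p) at 0.25.
n = 0.25 × (z/E)² = 0.25 × (1.960/0.03)² = 1067.11
Round up: n = 1068.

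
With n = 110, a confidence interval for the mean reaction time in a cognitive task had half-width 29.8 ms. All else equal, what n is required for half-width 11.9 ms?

690

Margin of error scales as 1/√n, so n₂ = n₁·(E₁/E₂)².
n₂ = 110 × (29.8/11.9)² = 110 × 6.271 = 689.81
Round up: n₂ = 690.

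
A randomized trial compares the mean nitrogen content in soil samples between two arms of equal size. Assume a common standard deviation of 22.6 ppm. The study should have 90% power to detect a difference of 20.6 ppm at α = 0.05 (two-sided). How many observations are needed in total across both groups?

52 total

For two equal groups, n per group = 2·((z_{α/2} + z_β)·σ/δ)².
z_{α/2} = 1.960; z_β = 1.282 (power 90%).
n = 2 × (3.242 × 22.6 / 20.6)² = 2 × 12.65 = 25.30
Round up: n = 26 per group.
Total across both groups: 2 × 26 = 52.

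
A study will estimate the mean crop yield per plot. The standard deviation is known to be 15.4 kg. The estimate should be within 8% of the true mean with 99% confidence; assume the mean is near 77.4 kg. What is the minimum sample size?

n = 42

For a mean, the margin of error is E = z·σ/√n, so n = (zσ/E)².
At 99% confidence, z = 2.576.
E = 8% of 77.4 = 6.192 kg.
n = (2.576 × 15.4 / 6.192)² = 41.05
Round up: n = 42.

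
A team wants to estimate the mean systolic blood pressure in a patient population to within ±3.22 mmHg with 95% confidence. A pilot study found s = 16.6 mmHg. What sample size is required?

For a mean, the margin of error is E = z·σ/√n, so n = (zσ/E)².
At 95% confidence, z = 1.960.
n = (1.960 × 16.6 / 3.22)² = 102.10
Round up: n = 103.

103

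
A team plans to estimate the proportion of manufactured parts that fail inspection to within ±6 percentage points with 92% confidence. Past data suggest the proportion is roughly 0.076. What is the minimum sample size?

60

For a proportion with margin E = 0.06 at 92% confidence, z = 1.751.
n = p̂(1−p̂)(z/E)² = 0.076 × 0.924 × (1.751/0.06)² = 59.81
Round up: n = 60.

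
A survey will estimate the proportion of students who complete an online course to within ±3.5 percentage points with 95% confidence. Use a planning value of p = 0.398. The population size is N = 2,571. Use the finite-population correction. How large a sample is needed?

For a proportion with margin E = 0.035 at 95% confidence, z = 1.960.
n = p̂(1−p̂)(z/E)² = 0.398 × 0.602 × (1.960/0.035)² = 751.37 — call this n₀.
Finite-population correction with N = 2,571: n = n₀ / (1 + (n₀−1)/N) = 751.37 / 1.292 = 581.56
Round up: n = 582.

582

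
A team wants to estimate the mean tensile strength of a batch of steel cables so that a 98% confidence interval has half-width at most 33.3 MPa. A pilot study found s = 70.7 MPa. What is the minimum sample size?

For a mean, the margin of error is E = z·σ/√n, so n = (zσ/E)².
At 98% confidence, z = 2.326.
n = (2.326 × 70.7 / 33.3)² = 24.39
Round up: n = 25.

n = 25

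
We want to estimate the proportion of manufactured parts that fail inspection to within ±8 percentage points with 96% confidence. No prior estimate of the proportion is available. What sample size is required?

For a proportion with margin E = 0.08 at 96% confidence, z = 2.054.
With no prior estimate, use p = 0.5, which maximizes p(1−p) at 0.25.
n = 0.25 × (z/E)² = 0.25 × (2.054/0.08)² = 164.80
Round up: n = 165.

165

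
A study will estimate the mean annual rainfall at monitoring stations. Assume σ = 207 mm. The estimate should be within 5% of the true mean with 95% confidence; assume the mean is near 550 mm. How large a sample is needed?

n = 218

For a mean, the margin of error is E = z·σ/√n, so n = (zσ/E)².
At 95% confidence, z = 1.960.
E = 5% of 550 = 27.5 mm.
n = (1.960 × 207 / 27.5)² = 217.66
Round up: n = 218.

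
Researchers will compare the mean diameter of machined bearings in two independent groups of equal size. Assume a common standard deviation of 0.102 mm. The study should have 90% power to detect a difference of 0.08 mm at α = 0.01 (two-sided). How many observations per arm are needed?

For two equal groups, n per group = 2·((z_{α/2} + z_β)·σ/δ)².
z_{α/2} = 2.576; z_β = 1.282 (power 90%).
n = 2 × (3.858 × 0.102 / 0.08)² = 2 × 24.20 = 48.40
Round up: n = 49 per group.

49 per group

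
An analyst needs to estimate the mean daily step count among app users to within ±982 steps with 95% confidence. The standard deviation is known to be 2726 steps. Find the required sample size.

30

For a mean, the margin of error is E = z·σ/√n, so n = (zσ/E)².
At 95% confidence, z = 1.960.
n = (1.960 × 2726 / 982)² = 29.60
Round up: n = 30.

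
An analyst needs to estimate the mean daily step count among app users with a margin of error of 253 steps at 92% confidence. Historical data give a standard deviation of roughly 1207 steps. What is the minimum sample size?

70

For a mean, the margin of error is E = z·σ/√n, so n = (zσ/E)².
At 92% confidence, z = 1.751.
n = (1.751 × 1207 / 253)² = 69.78
Round up: n = 70.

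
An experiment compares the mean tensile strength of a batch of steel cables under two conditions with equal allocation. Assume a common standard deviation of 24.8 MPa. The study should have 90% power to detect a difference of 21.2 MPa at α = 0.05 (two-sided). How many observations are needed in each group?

For two equal groups, n per group = 2·((z_{α/2} + z_β)·σ/δ)².
z_{α/2} = 1.960; z_β = 1.282 (power 90%).
n = 2 × (3.242 × 24.8 / 21.2)² = 2 × 14.38 = 28.76
Round up: n = 29 per group.

29 per group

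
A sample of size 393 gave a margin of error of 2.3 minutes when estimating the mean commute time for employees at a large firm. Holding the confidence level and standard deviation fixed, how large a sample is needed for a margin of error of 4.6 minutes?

Margin of error scales as 1/√n, so n₂ = n₁·(E₁/E₂)².
n₂ = 393 × (2.3/4.6)² = 393 × 0.25 = 98.25
Round up: n₂ = 99.

99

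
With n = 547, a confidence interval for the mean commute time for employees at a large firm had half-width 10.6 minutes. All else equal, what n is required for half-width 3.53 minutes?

4933

Margin of error scales as 1/√n, so n₂ = n₁·(E₁/E₂)².
n₂ = 547 × (10.6/3.53)² = 547 × 9.017 = 4932.30
Round up: n₂ = 4933.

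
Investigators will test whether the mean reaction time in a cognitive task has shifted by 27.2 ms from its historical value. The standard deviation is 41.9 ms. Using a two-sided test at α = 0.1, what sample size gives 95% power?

For a one-sample z-test, n = ((z_{α/2} + z_β)·σ/δ)².
z_{α/2} = 1.645 (two-sided α = 0.1); z_β = 1.645 (power 95% → β = 0.05).
n = (3.290 × 41.9 / 27.2)² = 25.69
Round up: n = 26.

26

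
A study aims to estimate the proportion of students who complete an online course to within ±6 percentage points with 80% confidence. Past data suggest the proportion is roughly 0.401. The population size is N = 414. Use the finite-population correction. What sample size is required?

87

For a proportion with margin E = 0.06 at 80% confidence, z = 1.282.
n = p̂(1−p̂)(z/E)² = 0.401 × 0.599 × (1.282/0.06)² = 109.66 — call this n₀.
Finite-population correction with N = 414: n = n₀ / (1 + (n₀−1)/N) = 109.66 / 1.262 = 86.89
Round up: n = 87.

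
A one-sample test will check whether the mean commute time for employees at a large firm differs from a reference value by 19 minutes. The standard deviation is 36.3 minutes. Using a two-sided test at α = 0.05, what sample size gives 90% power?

For a one-sample z-test, n = ((z_{α/2} + z_β)·σ/δ)².
z_{α/2} = 1.960 (two-sided α = 0.05); z_β = 1.282 (power 90% → β = 0.1).
n = (3.242 × 36.3 / 19)² = 38.36
Round up: n = 39.

39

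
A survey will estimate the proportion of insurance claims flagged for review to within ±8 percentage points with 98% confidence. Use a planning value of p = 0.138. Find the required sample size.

n = 101

For a proportion with margin E = 0.08 at 98% confidence, z = 2.326.
n = p̂(1−p̂)(z/E)² = 0.138 × 0.862 × (2.326/0.08)² = 100.56
Round up: n = 101.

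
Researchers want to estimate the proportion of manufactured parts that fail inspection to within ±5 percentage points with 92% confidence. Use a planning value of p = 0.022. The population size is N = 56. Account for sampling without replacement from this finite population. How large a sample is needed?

For a proportion with margin E = 0.05 at 92% confidence, z = 1.751.
n = p̂(1−p̂)(z/E)² = 0.022 × 0.978 × (1.751/0.05)² = 26.39 — call this n₀.
Finite-population correction with N = 56: n = n₀ / (1 + (n₀−1)/N) = 26.39 / 1.453 = 18.16
Round up: n = 19.

n = 19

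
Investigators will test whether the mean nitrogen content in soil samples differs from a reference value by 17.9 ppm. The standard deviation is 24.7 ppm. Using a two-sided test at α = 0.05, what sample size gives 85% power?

For a one-sample z-test, n = ((z_{α/2} + z_β)·σ/δ)².
z_{α/2} = 1.960 (two-sided α = 0.05); z_β = 1.036 (power 85% → β = 0.15).
n = (2.996 × 24.7 / 17.9)² = 17.09
Round up: n = 18.

n = 18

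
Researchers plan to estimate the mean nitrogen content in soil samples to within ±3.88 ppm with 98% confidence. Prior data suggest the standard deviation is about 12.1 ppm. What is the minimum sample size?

For a mean, the margin of error is E = z·σ/√n, so n = (zσ/E)².
At 98% confidence, z = 2.326.
n = (2.326 × 12.1 / 3.88)² = 52.62
Round up: n = 53.

53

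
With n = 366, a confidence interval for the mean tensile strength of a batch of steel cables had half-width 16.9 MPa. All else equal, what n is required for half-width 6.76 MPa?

Margin of error scales as 1/√n, so n₂ = n₁·(E₁/E₂)².
n₂ = 366 × (16.9/6.76)² = 366 × 6.25 = 2287.50
Round up: n₂ = 2288.

2288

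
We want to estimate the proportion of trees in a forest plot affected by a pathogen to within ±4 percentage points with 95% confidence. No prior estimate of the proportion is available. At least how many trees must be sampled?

For a proportion with margin E = 0.04 at 95% confidence, z = 1.960.
With no prior estimate, use p = 0.5, which maximizes p(1−p) at 0.25.
n = 0.25 × (z/E)² = 0.25 × (1.960/0.04)² = 600.25
Round up: n = 601.

601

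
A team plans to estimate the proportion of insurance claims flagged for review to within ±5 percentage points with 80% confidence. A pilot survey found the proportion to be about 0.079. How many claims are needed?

For a proportion with margin E = 0.05 at 80% confidence, z = 1.282.
n = p̂(1−p̂)(z/E)² = 0.079 × 0.921 × (1.282/0.05)² = 47.83
Round up: n = 48.

48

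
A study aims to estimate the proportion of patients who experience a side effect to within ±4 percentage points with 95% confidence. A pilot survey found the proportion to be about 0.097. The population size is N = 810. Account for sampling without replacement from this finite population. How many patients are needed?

For a proportion with margin E = 0.04 at 95% confidence, z = 1.960.
n = p̂(1−p̂)(z/E)² = 0.097 × 0.903 × (1.960/0.04)² = 210.31 — call this n₀.
Finite-population correction with N = 810: n = n₀ / (1 + (n₀−1)/N) = 210.31 / 1.258 = 167.18
Round up: n = 168.

168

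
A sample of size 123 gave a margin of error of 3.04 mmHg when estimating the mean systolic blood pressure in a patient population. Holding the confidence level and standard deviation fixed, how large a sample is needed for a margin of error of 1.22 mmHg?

764

Margin of error scales as 1/√n, so n₂ = n₁·(E₁/E₂)².
n₂ = 123 × (3.04/1.22)² = 123 × 6.209 = 763.71
Round up: n₂ = 764.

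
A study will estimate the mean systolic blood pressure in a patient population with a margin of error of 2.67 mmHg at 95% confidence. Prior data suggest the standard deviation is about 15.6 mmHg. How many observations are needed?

n = 132

For a mean, the margin of error is E = z·σ/√n, so n = (zσ/E)².
At 95% confidence, z = 1.960.
n = (1.960 × 15.6 / 2.67)² = 131.14
Round up: n = 132.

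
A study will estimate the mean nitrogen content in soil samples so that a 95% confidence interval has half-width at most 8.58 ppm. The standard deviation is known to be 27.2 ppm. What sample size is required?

n = 39

For a mean, the margin of error is E = z·σ/√n, so n = (zσ/E)².
At 95% confidence, z = 1.960.
n = (1.960 × 27.2 / 8.58)² = 38.61
Round up: n = 39.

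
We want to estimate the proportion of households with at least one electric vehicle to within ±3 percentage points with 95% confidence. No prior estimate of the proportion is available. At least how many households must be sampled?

1068

For a proportion with margin E = 0.03 at 95% confidence, z = 1.960.
With no prior estimate, use p = 0.5, which maximizes p(1−p) at 0.25.
n = 0.25 × (z/E)² = 0.25 × (1.960/0.03)² = 1067.11
Round up: n = 1068.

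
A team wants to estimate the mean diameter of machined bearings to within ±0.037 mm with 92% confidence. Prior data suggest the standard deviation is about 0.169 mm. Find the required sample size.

64

For a mean, the margin of error is E = z·σ/√n, so n = (zσ/E)².
At 92% confidence, z = 1.751.
n = (1.751 × 0.169 / 0.037)² = 63.96
Round up: n = 64.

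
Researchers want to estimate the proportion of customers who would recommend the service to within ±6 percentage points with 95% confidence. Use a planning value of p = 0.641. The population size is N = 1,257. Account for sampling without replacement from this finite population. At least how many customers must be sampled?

For a proportion with margin E = 0.06 at 95% confidence, z = 1.960.
n = p̂(1−p̂)(z/E)² = 0.641 × 0.359 × (1.960/0.06)² = 245.56 — call this n₀.
Finite-population correction with N = 1,257: n = n₀ / (1 + (n₀−1)/N) = 245.56 / 1.195 = 205.49
Round up: n = 206.

206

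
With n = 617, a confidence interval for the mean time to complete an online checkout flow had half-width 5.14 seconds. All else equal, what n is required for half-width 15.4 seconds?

69

Margin of error scales as 1/√n, so n₂ = n₁·(E₁/E₂)².
n₂ = 617 × (5.14/15.4)² = 617 × 0.1114 = 68.73
Round up: n₂ = 69.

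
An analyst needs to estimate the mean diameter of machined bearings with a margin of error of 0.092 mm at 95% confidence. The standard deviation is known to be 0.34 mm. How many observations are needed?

53

For a mean, the margin of error is E = z·σ/√n, so n = (zσ/E)².
At 95% confidence, z = 1.960.
n = (1.960 × 0.34 / 0.092)² = 52.47
Round up: n = 53.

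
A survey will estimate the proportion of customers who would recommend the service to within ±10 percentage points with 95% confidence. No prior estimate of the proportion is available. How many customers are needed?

n = 97

For a proportion with margin E = 0.1 at 95% confidence, z = 1.960.
With no prior estimate, use p = 0.5, which maximizes p(1−p) at 0.25.
n = 0.25 × (z/E)² = 0.25 × (1.960/0.1)² = 96.04
Round up: n = 97.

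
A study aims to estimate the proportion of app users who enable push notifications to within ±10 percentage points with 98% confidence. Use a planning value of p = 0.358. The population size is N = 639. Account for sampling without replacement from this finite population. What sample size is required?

For a proportion with margin E = 0.1 at 98% confidence, z = 2.326.
n = p̂(1−p̂)(z/E)² = 0.358 × 0.642 × (2.326/0.1)² = 124.35 — call this n₀.
Finite-population correction with N = 639: n = n₀ / (1 + (n₀−1)/N) = 124.35 / 1.193 = 104.23
Round up: n = 105.

105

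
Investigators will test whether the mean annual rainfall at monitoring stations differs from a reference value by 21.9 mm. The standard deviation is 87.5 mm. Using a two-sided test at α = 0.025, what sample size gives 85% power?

For a one-sample z-test, n = ((z_{α/2} + z_β)·σ/δ)².
z_{α/2} = 2.241 (two-sided α = 0.025); z_β = 1.036 (power 85% → β = 0.15).
n = (3.277 × 87.5 / 21.9)² = 171.43
Round up: n = 172.

172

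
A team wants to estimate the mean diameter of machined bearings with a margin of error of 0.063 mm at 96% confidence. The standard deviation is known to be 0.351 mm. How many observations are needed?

For a mean, the margin of error is E = z·σ/√n, so n = (zσ/E)².
At 96% confidence, z = 2.054.
n = (2.054 × 0.351 / 0.063)² = 130.96
Round up: n = 131.

131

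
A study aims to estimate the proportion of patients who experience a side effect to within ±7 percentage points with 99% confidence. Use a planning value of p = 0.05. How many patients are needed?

For a proportion with margin E = 0.07 at 99% confidence, z = 2.576.
n = p̂(1−p̂)(z/E)² = 0.05 × 0.95 × (2.576/0.07)² = 64.33
Round up: n = 65.

65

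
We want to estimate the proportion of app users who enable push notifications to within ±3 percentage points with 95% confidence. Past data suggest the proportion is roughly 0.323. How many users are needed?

934

For a proportion with margin E = 0.03 at 95% confidence, z = 1.960.
n = p̂(1−p̂)(z/E)² = 0.323 × 0.677 × (1.960/0.03)² = 933.39
Round up: n = 934.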